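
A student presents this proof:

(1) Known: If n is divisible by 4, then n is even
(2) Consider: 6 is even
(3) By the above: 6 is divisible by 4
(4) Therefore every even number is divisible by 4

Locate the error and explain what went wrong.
Step 3: By the above: 6 is divisible by 4

Step 3 commits the fallacy of affirming the consequent. The known fact 'divisible by 4 → even' does NOT imply 'even → divisible by 4'. That would be the converse, which is false. For example, 6 is even but 6 ÷ 4 = 1.50, which is not an integer.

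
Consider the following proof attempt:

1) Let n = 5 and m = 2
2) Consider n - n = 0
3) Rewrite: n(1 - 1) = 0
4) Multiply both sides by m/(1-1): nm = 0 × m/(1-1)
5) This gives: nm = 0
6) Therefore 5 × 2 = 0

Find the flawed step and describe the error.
Step 4: Multiply both sides by m/(1-1): nm = 0 × m/(1-1)

Step 4 multiplies both sides by m/(1-1). However, 1-1 = 0, so this is multiplication by m/0, which is undefined. We cannot multiply by an undefined expression.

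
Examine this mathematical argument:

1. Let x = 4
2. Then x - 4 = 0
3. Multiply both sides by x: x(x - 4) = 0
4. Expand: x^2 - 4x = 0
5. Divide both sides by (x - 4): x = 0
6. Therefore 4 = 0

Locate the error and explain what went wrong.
Step 5: Divide both sides by (x - 4): x = 0

Step 5 divides both sides by (x - 4). However, since x = 4, we have (x - 4) = 0. Division by zero is undefined, making this step invalid.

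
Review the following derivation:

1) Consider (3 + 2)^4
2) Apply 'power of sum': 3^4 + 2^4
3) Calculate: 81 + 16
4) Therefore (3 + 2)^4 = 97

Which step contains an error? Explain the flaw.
Step 2: Apply 'power of sum': 3^4 + 2^4

Step 2 incorrectly applies a non-existent rule '(a+b)^n = a^n + b^n'. This is false in general. The correct expansion uses the binomial theorem. The actual value is (3 + 2)^4 = 5^4 = 625, not 97.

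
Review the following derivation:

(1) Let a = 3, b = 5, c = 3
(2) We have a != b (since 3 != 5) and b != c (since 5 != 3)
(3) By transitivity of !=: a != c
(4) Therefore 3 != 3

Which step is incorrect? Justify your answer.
Step 3: By transitivity of !=: a != c

Step 3 incorrectly applies transitivity to the '!=' relation. Transitivity states: if a R b and b R c, then a R c. However, '!=' is not transitive. Counterexample: 3 != 5 and 5 != 3, but 3 = 3 (both equal 3). Transitivity holds for relations like <, <=, =, but not for !=.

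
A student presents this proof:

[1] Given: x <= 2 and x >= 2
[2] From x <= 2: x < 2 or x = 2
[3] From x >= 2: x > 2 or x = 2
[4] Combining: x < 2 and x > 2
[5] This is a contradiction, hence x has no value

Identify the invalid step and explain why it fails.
Step 4: Combining: x < 2 and x > 2

Step 4 incorrectly combines the conditions. From x <= 2 and x >= 2, the intersection is x = 2. The error treats the 'or' cases as 'and' requirements. The correct conclusion is that x = 2 is the unique solution, not that no solution exists.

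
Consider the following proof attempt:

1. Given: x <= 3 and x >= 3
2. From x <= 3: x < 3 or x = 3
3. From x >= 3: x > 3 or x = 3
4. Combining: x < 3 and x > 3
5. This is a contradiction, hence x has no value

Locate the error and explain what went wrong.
Step 4: Combining: x < 3 and x > 3

Step 4 incorrectly combines the conditions. From x <= 3 and x >= 3, the intersection is x = 3. The error treats the 'or' cases as 'and' requirements. The correct conclusion is that x = 3 is the unique solution, not that no solution exists.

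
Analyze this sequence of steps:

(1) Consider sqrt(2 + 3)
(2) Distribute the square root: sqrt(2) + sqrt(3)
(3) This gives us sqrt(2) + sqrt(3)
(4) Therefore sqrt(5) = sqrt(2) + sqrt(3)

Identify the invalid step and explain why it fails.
Step 2: Distribute the square root: sqrt(2) + sqrt(3)

Step 2 incorrectly 'distributes' the square root over addition. The square root function does not distribute: sqrt(a + b) ≠ sqrt(a) + sqrt(b). In fact, sqrt(2 + 3) = sqrt(5) ≈ 2.2361, while sqrt(2) + sqrt(3) ≈ 3.1463.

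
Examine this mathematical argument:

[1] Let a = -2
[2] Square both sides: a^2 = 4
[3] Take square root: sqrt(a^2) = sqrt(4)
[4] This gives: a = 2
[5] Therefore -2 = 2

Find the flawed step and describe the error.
Step 4: This gives: a = 2

Step 4 incorrectly states that sqrt(a^2) = a. The correct identity is sqrt(a^2) = |a|. Since a = -2 < 0, we have sqrt(a^2) = |-2| = 2, not a = -2.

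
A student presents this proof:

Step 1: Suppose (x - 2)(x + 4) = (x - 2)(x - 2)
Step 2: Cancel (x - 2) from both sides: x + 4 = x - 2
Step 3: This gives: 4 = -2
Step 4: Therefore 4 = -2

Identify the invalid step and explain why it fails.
Step 2: Cancel (x - 2) from both sides: x + 4 = x - 2

Step 2 cancels (x - 2) from both sides. This is only valid if (x - 2) ≠ 0, i.e., x ≠ 2. When x = 2, both sides equal zero regardless of the other factors. The correct approach requires considering x = 2 as a separate case.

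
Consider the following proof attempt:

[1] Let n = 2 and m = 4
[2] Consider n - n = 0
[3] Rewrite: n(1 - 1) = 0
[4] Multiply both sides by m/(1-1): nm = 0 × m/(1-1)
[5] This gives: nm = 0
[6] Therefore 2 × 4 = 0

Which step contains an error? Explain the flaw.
Step 4: Multiply both sides by m/(1-1): nm = 0 × m/(1-1)

Step 4 multiplies both sides by m/(1-1). However, 1-1 = 0, so this is multiplication by m/0, which is undefined. We cannot multiply by an undefined expression.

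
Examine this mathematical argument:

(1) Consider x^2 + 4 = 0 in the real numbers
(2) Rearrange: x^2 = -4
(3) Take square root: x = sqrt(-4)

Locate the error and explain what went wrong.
Step 3: Take square root: x = sqrt(-4)

Step 3 takes the square root of -4, which is negative. In the real number system, the square root of a negative number is undefined. The equation x^2 + 4 = 0 has no real solutions. Square roots of negative numbers only exist in the complex numbers.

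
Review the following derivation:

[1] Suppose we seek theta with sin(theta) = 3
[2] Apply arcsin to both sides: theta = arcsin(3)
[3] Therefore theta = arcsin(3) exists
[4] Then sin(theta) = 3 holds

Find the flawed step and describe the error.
Step 2: Apply arcsin to both sides: theta = arcsin(3)

Step 2 applies arcsin to 3. However, arcsin(x) is only defined for x in [-1, 1] because sin(theta) can only produce values in that range. Since |3| > 1, arcsin(3) is undefined. There is no angle whose sine equals 3.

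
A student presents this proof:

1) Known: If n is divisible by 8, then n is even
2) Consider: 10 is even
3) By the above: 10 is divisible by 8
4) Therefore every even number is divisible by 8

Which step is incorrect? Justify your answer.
Step 3: By the above: 10 is divisible by 8

Step 3 commits the fallacy of affirming the consequent. The known fact 'divisible by 8 → even' does NOT imply 'even → divisible by 8'. That would be the converse, which is false. For example, 10 is even but 10 ÷ 8 = 1.25, which is not an integer.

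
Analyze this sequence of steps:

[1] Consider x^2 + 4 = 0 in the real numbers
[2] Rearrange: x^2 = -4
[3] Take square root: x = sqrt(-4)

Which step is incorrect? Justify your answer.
Step 3: Take square root: x = sqrt(-4)

Step 3 takes the square root of -4, which is negative. In the real number system, the square root of a negative number is undefined. The equation x^2 + 4 = 0 has no real solutions. Square roots of negative numbers only exist in the complex numbers.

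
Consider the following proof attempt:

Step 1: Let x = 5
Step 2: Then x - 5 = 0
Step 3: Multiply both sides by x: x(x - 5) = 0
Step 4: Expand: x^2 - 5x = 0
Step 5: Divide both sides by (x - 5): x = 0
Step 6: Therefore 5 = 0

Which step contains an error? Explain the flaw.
Step 5: Divide both sides by (x - 5): x = 0

Step 5 divides both sides by (x - 5). However, since x = 5, we have (x - 5) = 0. Division by zero is undefined, making this step invalid.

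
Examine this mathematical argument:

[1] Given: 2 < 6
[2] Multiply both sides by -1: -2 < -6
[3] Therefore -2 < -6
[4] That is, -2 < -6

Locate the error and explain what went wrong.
Step 2: Multiply both sides by -1: -2 < -6

Step 2 multiplies both sides by -1 but fails to reverse the inequality sign. When multiplying (or dividing) an inequality by a negative number, the direction must be reversed. Since 2 < 6, we should get -2 > -6, i.e., -2 > -6.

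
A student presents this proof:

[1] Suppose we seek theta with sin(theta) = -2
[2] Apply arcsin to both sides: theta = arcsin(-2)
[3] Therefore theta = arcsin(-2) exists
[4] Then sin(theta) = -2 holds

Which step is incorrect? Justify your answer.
Step 2: Apply arcsin to both sides: theta = arcsin(-2)

Step 2 applies arcsin to -2. However, arcsin(x) is only defined for x in [-1, 1] because sin(theta) can only produce values in that range. Since |-2| > 1, arcsin(-2) is undefined. There is no angle whose sine equals -2.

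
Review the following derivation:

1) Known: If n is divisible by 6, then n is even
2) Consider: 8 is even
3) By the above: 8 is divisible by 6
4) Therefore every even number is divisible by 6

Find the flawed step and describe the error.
Step 3: By the above: 8 is divisible by 6

Step 3 commits the fallacy of affirming the consequent. The known fact 'divisible by 6 → even' does NOT imply 'even → divisible by 6'. That would be the converse, which is false. For example, 8 is even but 8 ÷ 6 = 1.33, which is not an integer.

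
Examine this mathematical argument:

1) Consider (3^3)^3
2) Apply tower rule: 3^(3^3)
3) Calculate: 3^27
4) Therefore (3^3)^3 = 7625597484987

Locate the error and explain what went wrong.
Step 2: Apply tower rule: 3^(3^3)

Step 2 incorrectly states that (a^b)^c = a^(b^c). The correct rule is (a^b)^c = a^(b×c). The actual value is (3^3)^3 = 3^9 = 19683, not 3^27 = 7625597484987.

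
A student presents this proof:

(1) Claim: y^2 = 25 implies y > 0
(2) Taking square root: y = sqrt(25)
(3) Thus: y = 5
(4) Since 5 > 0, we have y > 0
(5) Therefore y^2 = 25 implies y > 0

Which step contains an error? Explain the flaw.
Step 2: Taking square root: y = sqrt(25)

Step 2 takes the square root and assumes the positive root only. The equation y^2 = 25 actually has two solutions: y = 5 and y = -5. The proof silently assumes y > 0 without justification, then uses this assumption to conclude y > 0, which is circular. The counterexample y = -5 shows the claim is false.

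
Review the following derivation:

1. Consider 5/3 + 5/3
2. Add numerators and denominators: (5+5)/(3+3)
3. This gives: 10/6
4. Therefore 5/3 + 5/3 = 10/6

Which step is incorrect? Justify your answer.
Step 2: Add numerators and denominators: (5+5)/(3+3)

Step 2 incorrectly adds fractions by separately adding numerators and denominators. This is wrong. The correct method requires a common denominator: 5/3 + 5/3 = (5×3 + 5×3)/(3×3) = 30/9 = 10/3. The method used gives 10/6, which is different.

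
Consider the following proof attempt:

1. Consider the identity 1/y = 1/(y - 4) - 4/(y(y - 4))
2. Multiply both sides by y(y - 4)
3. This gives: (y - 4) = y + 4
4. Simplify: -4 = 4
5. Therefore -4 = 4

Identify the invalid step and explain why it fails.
Step 3: This gives: (y - 4) = y + 4

Step 3 makes a sign error when clearing denominators. Multiplying -4/(y(y - 4)) by y(y - 4) gives -4, not +4. The correct result is (y - 4) = y - 4, which is trivially true, not (y - 4) = y + 4. (Step 1 is a valid identity: 1/(y - 4) - 4/(y(y - 4)) = (y - 4)/(y(y - 4)) = 1/y.)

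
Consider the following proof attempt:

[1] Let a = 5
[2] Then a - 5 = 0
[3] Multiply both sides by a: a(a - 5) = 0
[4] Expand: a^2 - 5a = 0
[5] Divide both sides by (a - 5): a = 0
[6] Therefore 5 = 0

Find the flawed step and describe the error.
Step 5: Divide both sides by (a - 5): a = 0

Step 5 divides both sides by (a - 5). However, since a = 5, we have (a - 5) = 0. Division by zero is undefined, making this step invalid.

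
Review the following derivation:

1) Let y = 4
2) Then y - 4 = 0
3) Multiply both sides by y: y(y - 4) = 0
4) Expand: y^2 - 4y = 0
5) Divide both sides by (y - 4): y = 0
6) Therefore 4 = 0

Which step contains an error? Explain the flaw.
Step 5: Divide both sides by (y - 4): y = 0

Step 5 divides both sides by (y - 4). However, since y = 4, we have (y - 4) = 0. Division by zero is undefined, making this step invalid.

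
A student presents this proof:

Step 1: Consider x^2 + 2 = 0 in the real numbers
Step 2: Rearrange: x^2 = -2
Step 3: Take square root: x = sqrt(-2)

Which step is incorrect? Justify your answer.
Step 3: Take square root: x = sqrt(-2)

Step 3 takes the square root of -2, which is negative. In the real number system, the square root of a negative number is undefined. The equation x^2 + 2 = 0 has no real solutions. Square roots of negative numbers only exist in the complex numbers.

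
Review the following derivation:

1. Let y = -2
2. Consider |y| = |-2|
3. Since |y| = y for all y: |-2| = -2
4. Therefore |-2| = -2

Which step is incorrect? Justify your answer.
Step 3: Since |y| = y for all y: |-2| = -2

Step 3 incorrectly states that |y| = y for all y. The correct definition is |y| = y when y >= 0, and |y| = -y when y < 0. Since -2 < 0, we have |-2| = -(-2) = 2, not -2.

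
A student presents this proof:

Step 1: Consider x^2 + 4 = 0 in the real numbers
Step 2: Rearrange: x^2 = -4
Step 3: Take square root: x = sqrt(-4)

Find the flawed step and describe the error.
Step 3: Take square root: x = sqrt(-4)

Step 3 takes the square root of -4, which is negative. In the real number system, the square root of a negative number is undefined. The equation x^2 + 4 = 0 has no real solutions. Square roots of negative numbers only exist in the complex numbers.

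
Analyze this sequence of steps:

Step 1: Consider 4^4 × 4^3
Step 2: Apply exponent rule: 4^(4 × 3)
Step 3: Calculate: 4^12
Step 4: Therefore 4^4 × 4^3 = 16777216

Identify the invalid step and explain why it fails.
Step 2: Apply exponent rule: 4^(4 × 3)

Step 2 incorrectly states that a^b × a^c = a^(b×c). The correct rule is a^b × a^c = a^(b+c). The actual value is 4^4 × 4^3 = 4^7 = 16384, not 4^12 = 16777216.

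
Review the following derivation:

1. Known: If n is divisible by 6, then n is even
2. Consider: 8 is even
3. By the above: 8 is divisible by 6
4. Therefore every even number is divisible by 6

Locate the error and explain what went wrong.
Step 3: By the above: 8 is divisible by 6

Step 3 commits the fallacy of affirming the consequent. The known fact 'divisible by 6 → even' does NOT imply 'even → divisible by 6'. That would be the converse, which is false. For example, 8 is even but 8 ÷ 6 = 1.33, which is not an integer.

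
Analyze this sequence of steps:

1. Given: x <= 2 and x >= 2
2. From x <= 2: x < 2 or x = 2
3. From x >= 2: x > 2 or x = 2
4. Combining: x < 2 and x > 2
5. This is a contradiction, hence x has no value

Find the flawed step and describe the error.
Step 4: Combining: x < 2 and x > 2

Step 4 incorrectly combines the conditions. From x <= 2 and x >= 2, the intersection is x = 2. The error treats the 'or' cases as 'and' requirements. The correct conclusion is that x = 2 is the unique solution, not that no solution exists.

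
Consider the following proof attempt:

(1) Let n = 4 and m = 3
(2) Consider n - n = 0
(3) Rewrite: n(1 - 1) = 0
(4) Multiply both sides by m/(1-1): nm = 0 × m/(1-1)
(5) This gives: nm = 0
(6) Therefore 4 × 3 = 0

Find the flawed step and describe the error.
Step 4: Multiply both sides by m/(1-1): nm = 0 × m/(1-1)

Step 4 multiplies both sides by m/(1-1). However, 1-1 = 0, so this is multiplication by m/0, which is undefined. We cannot multiply by an undefined expression.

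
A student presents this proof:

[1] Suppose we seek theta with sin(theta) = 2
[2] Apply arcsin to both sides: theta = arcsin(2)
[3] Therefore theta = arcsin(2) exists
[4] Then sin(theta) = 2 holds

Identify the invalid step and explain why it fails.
Step 2: Apply arcsin to both sides: theta = arcsin(2)

Step 2 applies arcsin to 2. However, arcsin(x) is only defined for x in [-1, 1] because sin(theta) can only produce values in that range. Since |2| > 1, arcsin(2) is undefined. There is no angle whose sine equals 2.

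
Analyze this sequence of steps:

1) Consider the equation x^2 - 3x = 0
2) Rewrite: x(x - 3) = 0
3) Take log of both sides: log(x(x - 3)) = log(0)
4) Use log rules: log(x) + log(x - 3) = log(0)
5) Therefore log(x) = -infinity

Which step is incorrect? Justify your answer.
Step 3: Take log of both sides: log(x(x - 3)) = log(0)

Step 3 takes the logarithm of both sides, resulting in log(0) on the right side. The logarithm is only defined for positive numbers; log(0) is undefined (approaches negative infinity). This operation is invalid.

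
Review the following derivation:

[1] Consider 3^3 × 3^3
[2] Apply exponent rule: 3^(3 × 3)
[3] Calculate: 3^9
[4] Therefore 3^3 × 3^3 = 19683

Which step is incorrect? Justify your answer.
Step 2: Apply exponent rule: 3^(3 × 3)

Step 2 incorrectly states that a^b × a^c = a^(b×c). The correct rule is a^b × a^c = a^(b+c). The actual value is 3^3 × 3^3 = 3^6 = 729, not 3^9 = 19683.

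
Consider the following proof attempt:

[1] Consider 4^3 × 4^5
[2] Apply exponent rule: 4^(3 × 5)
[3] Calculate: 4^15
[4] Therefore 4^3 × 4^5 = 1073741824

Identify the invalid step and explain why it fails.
Step 2: Apply exponent rule: 4^(3 × 5)

Step 2 incorrectly states that a^b × a^c = a^(b×c). The correct rule is a^b × a^c = a^(b+c). The actual value is 4^3 × 4^5 = 4^8 = 65536, not 4^15 = 1073741824.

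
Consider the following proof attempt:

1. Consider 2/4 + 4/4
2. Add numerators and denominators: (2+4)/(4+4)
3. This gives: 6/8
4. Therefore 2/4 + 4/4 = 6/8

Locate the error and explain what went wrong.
Step 2: Add numerators and denominators: (2+4)/(4+4)

Step 2 incorrectly adds fractions by separately adding numerators and denominators. This is wrong. The correct method requires a common denominator: 2/4 + 4/4 = (2×4 + 4×4)/(4×4) = 24/16 = 3/2. The method used gives 6/8, which is different.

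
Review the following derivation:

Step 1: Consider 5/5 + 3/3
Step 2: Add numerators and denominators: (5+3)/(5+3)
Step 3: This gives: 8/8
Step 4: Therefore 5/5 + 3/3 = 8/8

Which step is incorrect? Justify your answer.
Step 2: Add numerators and denominators: (5+3)/(5+3)

Step 2 incorrectly adds fractions by separately adding numerators and denominators. This is wrong. The correct method requires a common denominator: 5/5 + 3/3 = (5×3 + 3×5)/(5×3) = 30/15 = 2. The method used gives 8/8, which is different.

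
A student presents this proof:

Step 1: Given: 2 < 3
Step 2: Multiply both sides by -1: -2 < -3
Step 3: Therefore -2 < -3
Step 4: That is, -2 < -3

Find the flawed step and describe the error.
Step 2: Multiply both sides by -1: -2 < -3

Step 2 multiplies both sides by -1 but fails to reverse the inequality sign. When multiplying (or dividing) an inequality by a negative number, the direction must be reversed. Since 2 < 3, we should get -2 > -3, i.e., -2 > -3.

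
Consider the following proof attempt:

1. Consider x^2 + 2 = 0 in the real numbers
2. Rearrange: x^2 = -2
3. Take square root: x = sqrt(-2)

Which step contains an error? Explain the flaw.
Step 3: Take square root: x = sqrt(-2)

Step 3 takes the square root of -2, which is negative. In the real number system, the square root of a negative number is undefined. The equation x^2 + 2 = 0 has no real solutions. Square roots of negative numbers only exist in the complex numbers.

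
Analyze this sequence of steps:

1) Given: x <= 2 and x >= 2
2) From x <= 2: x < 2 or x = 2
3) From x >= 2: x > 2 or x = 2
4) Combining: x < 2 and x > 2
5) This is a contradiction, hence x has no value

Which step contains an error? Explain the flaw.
Step 4: Combining: x < 2 and x > 2

Step 4 incorrectly combines the conditions. From x <= 2 and x >= 2, the intersection is x = 2. The error treats the 'or' cases as 'and' requirements. The correct conclusion is that x = 2 is the unique solution, not that no solution exists.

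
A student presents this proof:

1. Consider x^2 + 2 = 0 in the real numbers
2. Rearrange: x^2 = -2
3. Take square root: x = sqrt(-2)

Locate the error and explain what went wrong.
Step 3: Take square root: x = sqrt(-2)

Step 3 takes the square root of -2, which is negative. In the real number system, the square root of a negative number is undefined. The equation x^2 + 2 = 0 has no real solutions. Square roots of negative numbers only exist in the complex numbers.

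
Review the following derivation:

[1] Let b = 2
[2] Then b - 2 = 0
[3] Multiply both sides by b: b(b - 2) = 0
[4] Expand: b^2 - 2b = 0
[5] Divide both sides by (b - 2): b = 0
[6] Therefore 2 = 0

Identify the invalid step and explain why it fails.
Step 5: Divide both sides by (b - 2): b = 0

Step 5 divides both sides by (b - 2). However, since b = 2, we have (b - 2) = 0. Division by zero is undefined, making this step invalid.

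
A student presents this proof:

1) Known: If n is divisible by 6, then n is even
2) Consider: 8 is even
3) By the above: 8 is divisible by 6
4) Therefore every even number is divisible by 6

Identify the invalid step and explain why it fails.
Step 3: By the above: 8 is divisible by 6

Step 3 commits the fallacy of affirming the consequent. The known fact 'divisible by 6 → even' does NOT imply 'even → divisible by 6'. That would be the converse, which is false. For example, 8 is even but 8 ÷ 6 = 1.33, which is not an integer.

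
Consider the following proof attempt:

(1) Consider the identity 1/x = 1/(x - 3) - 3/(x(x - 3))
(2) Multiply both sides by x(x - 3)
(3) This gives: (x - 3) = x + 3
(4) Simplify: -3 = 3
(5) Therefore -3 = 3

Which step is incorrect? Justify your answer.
Step 3: This gives: (x - 3) = x + 3

Step 3 makes a sign error when clearing denominators. Multiplying -3/(x(x - 3)) by x(x - 3) gives -3, not +3. The correct result is (x - 3) = x - 3, which is trivially true, not (x - 3) = x + 3. (Step 1 is a valid identity: 1/(x - 3) - 3/(x(x - 3)) = (x - 3)/(x(x - 3)) = 1/x.)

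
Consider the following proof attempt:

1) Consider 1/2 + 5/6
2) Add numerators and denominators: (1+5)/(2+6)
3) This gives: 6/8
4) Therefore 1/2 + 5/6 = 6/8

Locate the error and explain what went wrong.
Step 2: Add numerators and denominators: (1+5)/(2+6)

Step 2 incorrectly adds fractions by separately adding numerators and denominators. This is wrong. The correct method requires a common denominator: 1/2 + 5/6 = (1×6 + 5×2)/(2×6) = 16/12 = 4/3. The method used gives 6/8, which is different.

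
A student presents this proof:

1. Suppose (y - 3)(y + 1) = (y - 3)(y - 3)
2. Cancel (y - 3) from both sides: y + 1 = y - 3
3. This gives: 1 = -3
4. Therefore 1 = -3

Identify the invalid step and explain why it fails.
Step 2: Cancel (y - 3) from both sides: y + 1 = y - 3

Step 2 cancels (y - 3) from both sides. This is only valid if (y - 3) ≠ 0, i.e., y ≠ 3. When y = 3, both sides equal zero regardless of the other factors. The correct approach requires considering y = 3 as a separate case.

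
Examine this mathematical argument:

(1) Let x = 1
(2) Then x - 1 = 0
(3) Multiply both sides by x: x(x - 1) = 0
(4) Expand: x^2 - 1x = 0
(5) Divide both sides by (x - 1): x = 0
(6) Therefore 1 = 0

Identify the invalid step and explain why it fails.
Step 5: Divide both sides by (x - 1): x = 0

Step 5 divides both sides by (x - 1). However, since x = 1, we have (x - 1) = 0. Division by zero is undefined, making this step invalid.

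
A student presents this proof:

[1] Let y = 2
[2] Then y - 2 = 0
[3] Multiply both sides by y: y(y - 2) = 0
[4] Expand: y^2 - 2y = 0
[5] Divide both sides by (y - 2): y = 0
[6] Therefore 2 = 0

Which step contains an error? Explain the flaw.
Step 5: Divide both sides by (y - 2): y = 0

Step 5 divides both sides by (y - 2). However, since y = 2, we have (y - 2) = 0. Division by zero is undefined, making this step invalid.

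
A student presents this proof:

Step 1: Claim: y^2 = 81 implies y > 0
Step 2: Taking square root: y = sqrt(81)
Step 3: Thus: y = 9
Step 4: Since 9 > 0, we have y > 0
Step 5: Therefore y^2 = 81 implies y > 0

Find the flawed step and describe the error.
Step 2: Taking square root: y = sqrt(81)

Step 2 takes the square root and assumes the positive root only. The equation y^2 = 81 actually has two solutions: y = 9 and y = -9. The proof silently assumes y > 0 without justification, then uses this assumption to conclude y > 0, which is circular. The counterexample y = -9 shows the claim is false.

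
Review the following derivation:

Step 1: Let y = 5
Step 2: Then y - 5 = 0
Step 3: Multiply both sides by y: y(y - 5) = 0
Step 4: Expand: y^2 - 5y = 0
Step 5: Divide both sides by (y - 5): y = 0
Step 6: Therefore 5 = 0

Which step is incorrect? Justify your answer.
Step 5: Divide both sides by (y - 5): y = 0

Step 5 divides both sides by (y - 5). However, since y = 5, we have (y - 5) = 0. Division by zero is undefined, making this step invalid.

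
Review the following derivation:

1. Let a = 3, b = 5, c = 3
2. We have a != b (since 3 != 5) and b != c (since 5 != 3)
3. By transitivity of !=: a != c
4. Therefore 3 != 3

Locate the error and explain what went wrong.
Step 3: By transitivity of !=: a != c

Step 3 incorrectly applies transitivity to the '!=' relation. Transitivity states: if a R b and b R c, then a R c. However, '!=' is not transitive. Counterexample: 3 != 5 and 5 != 3, but 3 = 3 (both equal 3). Transitivity holds for relations like <, <=, =, but not for !=.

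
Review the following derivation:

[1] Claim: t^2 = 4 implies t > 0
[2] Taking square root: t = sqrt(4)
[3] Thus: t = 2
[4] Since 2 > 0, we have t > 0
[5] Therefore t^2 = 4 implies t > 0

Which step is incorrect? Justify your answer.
Step 2: Taking square root: t = sqrt(4)

Step 2 takes the square root and assumes the positive root only. The equation t^2 = 4 actually has two solutions: t = 2 and t = -2. The proof silently assumes t > 0 without justification, then uses this assumption to conclude t > 0, which is circular. The counterexample t = -2 shows the claim is false.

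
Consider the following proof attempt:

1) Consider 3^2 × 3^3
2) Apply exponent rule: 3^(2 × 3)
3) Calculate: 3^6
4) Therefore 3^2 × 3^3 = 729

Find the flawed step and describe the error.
Step 2: Apply exponent rule: 3^(2 × 3)

Step 2 incorrectly states that a^b × a^c = a^(b×c). The correct rule is a^b × a^c = a^(b+c). The actual value is 3^2 × 3^3 = 3^5 = 243, not 3^6 = 729.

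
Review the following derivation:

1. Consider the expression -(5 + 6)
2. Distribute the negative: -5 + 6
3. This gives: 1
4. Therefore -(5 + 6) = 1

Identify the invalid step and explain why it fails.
Step 2: Distribute the negative: -5 + 6

Step 2 incorrectly distributes the negative sign. The correct distribution is -(5 + 6) = -5 - 6 = -11. The negative must be applied to both terms, not just the first. The error treats -(5 + 6) as -5 + 6, which equals 1 instead of -11.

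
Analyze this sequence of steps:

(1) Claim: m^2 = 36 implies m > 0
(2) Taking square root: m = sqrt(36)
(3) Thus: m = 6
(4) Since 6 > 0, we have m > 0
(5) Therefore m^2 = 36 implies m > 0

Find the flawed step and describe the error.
Step 2: Taking square root: m = sqrt(36)

Step 2 takes the square root and assumes the positive root only. The equation m^2 = 36 actually has two solutions: m = 6 and m = -6. The proof silently assumes m > 0 without justification, then uses this assumption to conclude m > 0, which is circular. The counterexample m = -6 shows the claim is false.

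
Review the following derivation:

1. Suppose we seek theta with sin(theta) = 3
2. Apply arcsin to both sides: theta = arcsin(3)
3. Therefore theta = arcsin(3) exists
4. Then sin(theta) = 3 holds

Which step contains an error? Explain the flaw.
Step 2: Apply arcsin to both sides: theta = arcsin(3)

Step 2 applies arcsin to 3. However, arcsin(x) is only defined for x in [-1, 1] because sin(theta) can only produce values in that range. Since |3| > 1, arcsin(3) is undefined. There is no angle whose sine equals 3.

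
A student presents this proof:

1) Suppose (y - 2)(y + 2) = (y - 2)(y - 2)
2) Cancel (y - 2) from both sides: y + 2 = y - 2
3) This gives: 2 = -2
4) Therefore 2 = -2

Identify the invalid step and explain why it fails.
Step 2: Cancel (y - 2) from both sides: y + 2 = y - 2

Step 2 cancels (y - 2) from both sides. This is only valid if (y - 2) ≠ 0, i.e., y ≠ 2. When y = 2, both sides equal zero regardless of the other factors. The correct approach requires considering y = 2 as a separate case.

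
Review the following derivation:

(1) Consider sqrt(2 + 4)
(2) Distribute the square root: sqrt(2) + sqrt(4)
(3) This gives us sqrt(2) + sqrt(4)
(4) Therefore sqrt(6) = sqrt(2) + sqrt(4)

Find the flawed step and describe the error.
Step 2: Distribute the square root: sqrt(2) + sqrt(4)

Step 2 incorrectly 'distributes' the square root over addition. The square root function does not distribute: sqrt(a + b) ≠ sqrt(a) + sqrt(b). In fact, sqrt(2 + 4) = sqrt(6) ≈ 2.4495, while sqrt(2) + sqrt(4) ≈ 3.4142.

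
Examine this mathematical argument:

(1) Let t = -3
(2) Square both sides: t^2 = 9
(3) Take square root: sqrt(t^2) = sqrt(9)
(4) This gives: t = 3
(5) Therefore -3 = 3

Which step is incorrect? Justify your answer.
Step 4: This gives: t = 3

Step 4 incorrectly states that sqrt(t^2) = t. The correct identity is sqrt(t^2) = |t|. Since t = -3 < 0, we have sqrt(t^2) = |-3| = 3, not t = -3.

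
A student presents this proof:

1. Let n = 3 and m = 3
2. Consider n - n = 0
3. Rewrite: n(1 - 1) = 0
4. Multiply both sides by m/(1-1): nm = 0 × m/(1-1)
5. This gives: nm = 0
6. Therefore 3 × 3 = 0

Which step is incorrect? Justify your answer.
Step 4: Multiply both sides by m/(1-1): nm = 0 × m/(1-1)

Step 4 multiplies both sides by m/(1-1). However, 1-1 = 0, so this is multiplication by m/0, which is undefined. We cannot multiply by an undefined expression.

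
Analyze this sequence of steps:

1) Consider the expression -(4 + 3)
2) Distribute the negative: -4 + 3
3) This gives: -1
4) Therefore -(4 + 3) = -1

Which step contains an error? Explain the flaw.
Step 2: Distribute the negative: -4 + 3

Step 2 incorrectly distributes the negative sign. The correct distribution is -(4 + 3) = -4 - 3 = -7. The negative must be applied to both terms, not just the first. The error treats -(4 + 3) as -4 + 3, which equals -1 instead of -7.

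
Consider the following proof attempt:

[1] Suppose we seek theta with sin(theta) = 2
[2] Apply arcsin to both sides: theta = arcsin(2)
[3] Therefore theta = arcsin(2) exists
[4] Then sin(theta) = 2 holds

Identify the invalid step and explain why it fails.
Step 2: Apply arcsin to both sides: theta = arcsin(2)

Step 2 applies arcsin to 2. However, arcsin(x) is only defined for x in [-1, 1] because sin(theta) can only produce values in that range. Since |2| > 1, arcsin(2) is undefined. There is no angle whose sine equals 2.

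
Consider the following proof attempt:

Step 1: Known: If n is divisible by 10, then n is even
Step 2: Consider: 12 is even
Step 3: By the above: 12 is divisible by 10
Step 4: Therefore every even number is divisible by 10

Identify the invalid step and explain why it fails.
Step 3: By the above: 12 is divisible by 10

Step 3 commits the fallacy of affirming the consequent. The known fact 'divisible by 10 → even' does NOT imply 'even → divisible by 10'. That would be the converse, which is false. For example, 12 is even but 12 ÷ 10 = 1.20, which is not an integer.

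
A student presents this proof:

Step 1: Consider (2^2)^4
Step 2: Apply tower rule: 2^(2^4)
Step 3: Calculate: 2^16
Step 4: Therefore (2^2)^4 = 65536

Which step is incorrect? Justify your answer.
Step 2: Apply tower rule: 2^(2^4)

Step 2 incorrectly states that (a^b)^c = a^(b^c). The correct rule is (a^b)^c = a^(b×c). The actual value is (2^2)^4 = 2^8 = 256, not 2^16 = 65536.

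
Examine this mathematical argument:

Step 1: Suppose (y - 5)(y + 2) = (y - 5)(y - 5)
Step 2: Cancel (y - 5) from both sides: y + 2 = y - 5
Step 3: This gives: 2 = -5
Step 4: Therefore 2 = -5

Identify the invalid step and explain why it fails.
Step 2: Cancel (y - 5) from both sides: y + 2 = y - 5

Step 2 cancels (y - 5) from both sides. This is only valid if (y - 5) ≠ 0, i.e., y ≠ 5. When y = 5, both sides equal zero regardless of the other factors. The correct approach requires considering y = 5 as a separate case.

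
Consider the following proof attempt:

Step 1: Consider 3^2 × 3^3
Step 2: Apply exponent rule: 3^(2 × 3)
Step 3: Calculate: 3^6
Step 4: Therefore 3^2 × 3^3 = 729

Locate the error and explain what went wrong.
Step 2: Apply exponent rule: 3^(2 × 3)

Step 2 incorrectly states that a^b × a^c = a^(b×c). The correct rule is a^b × a^c = a^(b+c). The actual value is 3^2 × 3^3 = 3^5 = 243, not 3^6 = 729.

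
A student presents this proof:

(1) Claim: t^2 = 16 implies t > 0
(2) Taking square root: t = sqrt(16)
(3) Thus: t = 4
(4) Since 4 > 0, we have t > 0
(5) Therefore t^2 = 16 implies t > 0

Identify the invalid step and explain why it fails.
Step 2: Taking square root: t = sqrt(16)

Step 2 takes the square root and assumes the positive root only. The equation t^2 = 16 actually has two solutions: t = 4 and t = -4. The proof silently assumes t > 0 without justification, then uses this assumption to conclude t > 0, which is circular. The counterexample t = -4 shows the claim is false.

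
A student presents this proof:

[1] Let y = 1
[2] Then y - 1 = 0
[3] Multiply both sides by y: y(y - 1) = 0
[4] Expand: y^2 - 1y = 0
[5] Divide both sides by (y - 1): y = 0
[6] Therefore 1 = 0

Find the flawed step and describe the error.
Step 5: Divide both sides by (y - 1): y = 0

Step 5 divides both sides by (y - 1). However, since y = 1, we have (y - 1) = 0. Division by zero is undefined, making this step invalid.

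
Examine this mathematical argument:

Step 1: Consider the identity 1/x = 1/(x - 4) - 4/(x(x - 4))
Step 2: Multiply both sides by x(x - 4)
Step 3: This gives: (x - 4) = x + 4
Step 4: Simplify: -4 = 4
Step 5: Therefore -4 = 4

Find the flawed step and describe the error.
Step 3: This gives: (x - 4) = x + 4

Step 3 makes a sign error when clearing denominators. Multiplying -4/(x(x - 4)) by x(x - 4) gives -4, not +4. The correct result is (x - 4) = x - 4, which is trivially true, not (x - 4) = x + 4. (Step 1 is a valid identity: 1/(x - 4) - 4/(x(x - 4)) = (x - 4)/(x(x - 4)) = 1/x.)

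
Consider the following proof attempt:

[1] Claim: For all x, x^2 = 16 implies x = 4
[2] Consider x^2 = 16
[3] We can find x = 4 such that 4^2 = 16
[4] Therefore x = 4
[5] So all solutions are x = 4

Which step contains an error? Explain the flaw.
Step 4: Therefore x = 4

Step 4 incorrectly concludes that x = 4 is the only solution. The proof shows that x = 4 is A solution (existence), but does not show it is the ONLY solution (uniqueness). In fact, x = -4 is also a solution since (-4)^2 = 16. Finding one solution doesn't prove there are no others.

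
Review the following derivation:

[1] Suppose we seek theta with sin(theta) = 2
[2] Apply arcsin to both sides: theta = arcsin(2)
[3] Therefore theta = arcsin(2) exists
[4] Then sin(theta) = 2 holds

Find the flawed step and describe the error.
Step 2: Apply arcsin to both sides: theta = arcsin(2)

Step 2 applies arcsin to 2. However, arcsin(x) is only defined for x in [-1, 1] because sin(theta) can only produce values in that range. Since |2| > 1, arcsin(2) is undefined. There is no angle whose sine equals 2.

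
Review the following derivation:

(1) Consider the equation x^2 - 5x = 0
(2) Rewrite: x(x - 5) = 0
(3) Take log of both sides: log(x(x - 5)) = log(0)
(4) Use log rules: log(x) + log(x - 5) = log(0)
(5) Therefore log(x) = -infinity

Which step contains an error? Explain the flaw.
Step 3: Take log of both sides: log(x(x - 5)) = log(0)

Step 3 takes the logarithm of both sides, resulting in log(0) on the right side. The logarithm is only defined for positive numbers; log(0) is undefined (approaches negative infinity). This operation is invalid.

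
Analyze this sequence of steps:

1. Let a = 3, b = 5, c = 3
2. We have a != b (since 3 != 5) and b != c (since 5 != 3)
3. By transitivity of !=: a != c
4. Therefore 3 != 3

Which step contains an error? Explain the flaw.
Step 3: By transitivity of !=: a != c

Step 3 incorrectly applies transitivity to the '!=' relation. Transitivity states: if a R b and b R c, then a R c. However, '!=' is not transitive. Counterexample: 3 != 5 and 5 != 3, but 3 = 3 (both equal 3). Transitivity holds for relations like <, <=, =, but not for !=.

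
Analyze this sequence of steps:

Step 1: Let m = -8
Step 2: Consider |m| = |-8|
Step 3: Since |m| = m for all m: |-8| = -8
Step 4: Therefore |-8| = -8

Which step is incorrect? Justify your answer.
Step 3: Since |m| = m for all m: |-8| = -8

Step 3 incorrectly states that |m| = m for all m. The correct definition is |m| = m when m >= 0, and |m| = -m when m < 0. Since -8 < 0, we have |-8| = -(-8) = 8, not -8.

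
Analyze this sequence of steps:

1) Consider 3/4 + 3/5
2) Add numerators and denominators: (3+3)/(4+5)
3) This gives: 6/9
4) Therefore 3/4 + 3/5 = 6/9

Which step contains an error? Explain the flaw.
Step 2: Add numerators and denominators: (3+3)/(4+5)

Step 2 incorrectly adds fractions by separately adding numerators and denominators. This is wrong. The correct method requires a common denominator: 3/4 + 3/5 = (3×5 + 3×4)/(4×5) = 27/20 = 27/20. The method used gives 6/9, which is different.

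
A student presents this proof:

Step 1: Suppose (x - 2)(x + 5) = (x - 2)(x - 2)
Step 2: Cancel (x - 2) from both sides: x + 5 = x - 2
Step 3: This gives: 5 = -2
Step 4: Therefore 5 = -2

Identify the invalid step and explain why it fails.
Step 2: Cancel (x - 2) from both sides: x + 5 = x - 2

Step 2 cancels (x - 2) from both sides. This is only valid if (x - 2) ≠ 0, i.e., x ≠ 2. When x = 2, both sides equal zero regardless of the other factors. The correct approach requires considering x = 2 as a separate case.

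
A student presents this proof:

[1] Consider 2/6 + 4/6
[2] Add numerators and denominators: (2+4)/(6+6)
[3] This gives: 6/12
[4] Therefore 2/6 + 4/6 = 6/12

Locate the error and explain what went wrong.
Step 2: Add numerators and denominators: (2+4)/(6+6)

Step 2 incorrectly adds fractions by separately adding numerators and denominators. This is wrong. The correct method requires a common denominator: 2/6 + 4/6 = (2×6 + 4×6)/(6×6) = 36/36 = 1. The method used gives 6/12, which is different.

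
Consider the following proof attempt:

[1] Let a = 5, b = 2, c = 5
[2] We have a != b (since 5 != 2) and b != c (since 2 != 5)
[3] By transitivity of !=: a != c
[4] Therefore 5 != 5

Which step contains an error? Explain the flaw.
Step 3: By transitivity of !=: a != c

Step 3 incorrectly applies transitivity to the '!=' relation. Transitivity states: if a R b and b R c, then a R c. However, '!=' is not transitive. Counterexample: 5 != 2 and 2 != 5, but 5 = 5 (both equal 5). Transitivity holds for relations like <, <=, =, but not for !=.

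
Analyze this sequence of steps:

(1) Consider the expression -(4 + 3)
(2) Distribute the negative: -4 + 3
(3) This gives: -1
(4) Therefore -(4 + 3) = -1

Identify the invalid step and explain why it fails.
Step 2: Distribute the negative: -4 + 3

Step 2 incorrectly distributes the negative sign. The correct distribution is -(4 + 3) = -4 - 3 = -7. The negative must be applied to both terms, not just the first. The error treats -(4 + 3) as -4 + 3, which equals -1 instead of -7.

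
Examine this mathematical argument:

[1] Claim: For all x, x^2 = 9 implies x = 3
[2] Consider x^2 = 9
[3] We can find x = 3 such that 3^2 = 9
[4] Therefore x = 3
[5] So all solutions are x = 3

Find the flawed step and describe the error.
Step 4: Therefore x = 3

Step 4 incorrectly concludes that x = 3 is the only solution. The proof shows that x = 3 is A solution (existence), but does not show it is the ONLY solution (uniqueness). In fact, x = -3 is also a solution since (-3)^2 = 9. Finding one solution doesn't prove there are no others.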